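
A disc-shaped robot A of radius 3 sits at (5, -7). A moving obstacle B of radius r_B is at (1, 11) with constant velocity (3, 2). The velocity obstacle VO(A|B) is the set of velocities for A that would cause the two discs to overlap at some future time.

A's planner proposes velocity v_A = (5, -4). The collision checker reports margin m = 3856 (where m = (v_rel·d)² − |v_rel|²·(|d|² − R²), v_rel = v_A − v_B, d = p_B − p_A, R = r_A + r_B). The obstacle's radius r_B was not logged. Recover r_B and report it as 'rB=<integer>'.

m = 3856
d = (-4, 18);  v_rel = (2, -6),  |v_rel|² = 40
v_rel×d = (2)·(18) − (-6)·(-4) = 12
since m = R²·40 − 12²:  R² = (144 + 3856) / 40 = 100
R = √100 = 10  ⇒  r_B = 10 − 3 = 7

rB=7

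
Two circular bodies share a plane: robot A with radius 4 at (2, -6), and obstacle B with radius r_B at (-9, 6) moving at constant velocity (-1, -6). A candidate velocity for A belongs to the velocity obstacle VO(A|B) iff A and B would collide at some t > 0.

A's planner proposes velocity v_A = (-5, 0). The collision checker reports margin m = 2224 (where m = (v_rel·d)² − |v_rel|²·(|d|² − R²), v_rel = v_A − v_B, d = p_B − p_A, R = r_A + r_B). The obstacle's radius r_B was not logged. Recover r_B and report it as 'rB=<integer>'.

m = 2224
d = (-11, 12);  v_rel = (-4, 6),  |v_rel|² = 52
v_rel×d = (-4)·(12) − (6)·(-11) = 18
since m = R²·52 − 18²:  R² = (324 + 2224) / 52 = 49
R = √49 = 7  ⇒  r_B = 7 − 4 = 3

rB=3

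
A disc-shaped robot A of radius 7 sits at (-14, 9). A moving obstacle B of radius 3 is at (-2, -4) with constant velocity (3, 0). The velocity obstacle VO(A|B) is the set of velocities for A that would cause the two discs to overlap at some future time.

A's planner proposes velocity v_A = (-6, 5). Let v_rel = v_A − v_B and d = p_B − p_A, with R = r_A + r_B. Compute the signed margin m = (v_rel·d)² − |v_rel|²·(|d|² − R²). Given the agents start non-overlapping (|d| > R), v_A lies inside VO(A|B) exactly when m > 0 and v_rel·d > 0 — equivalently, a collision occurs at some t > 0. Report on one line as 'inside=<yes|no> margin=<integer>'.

d = (12, -13),  |d|² = 313;  R = 7+3 = 10,  c = 313−10² = 213
v_rel = (-9, 5),  |v_rel|² = 106;  v_rel·d = (-9)·(12) + (5)·(-13) = -173
106·t² + 346·t + 213 = 0  ⇒  m = (-173)² − 106·213 = 7351
m = 7351 > 0,  v_rel·d = -173 < 0  ⇒  outside

inside=no margin=7351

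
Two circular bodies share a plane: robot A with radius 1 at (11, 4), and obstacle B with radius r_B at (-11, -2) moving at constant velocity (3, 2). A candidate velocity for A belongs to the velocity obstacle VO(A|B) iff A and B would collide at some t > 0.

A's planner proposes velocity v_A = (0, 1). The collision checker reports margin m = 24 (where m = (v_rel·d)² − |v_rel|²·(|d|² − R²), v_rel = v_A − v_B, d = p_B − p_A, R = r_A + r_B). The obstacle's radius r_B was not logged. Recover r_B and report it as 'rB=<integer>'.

m = 24
d = (-22, -6);  v_rel = (-3, -1),  |v_rel|² = 10
v_rel×d = (-3)·(-6) − (-1)·(-22) = -4
since m = R²·10 − (-4)²:  R² = (16 + 24) / 10 = 4
R = √4 = 2  ⇒  r_B = 2 − 1 = 1

rB=1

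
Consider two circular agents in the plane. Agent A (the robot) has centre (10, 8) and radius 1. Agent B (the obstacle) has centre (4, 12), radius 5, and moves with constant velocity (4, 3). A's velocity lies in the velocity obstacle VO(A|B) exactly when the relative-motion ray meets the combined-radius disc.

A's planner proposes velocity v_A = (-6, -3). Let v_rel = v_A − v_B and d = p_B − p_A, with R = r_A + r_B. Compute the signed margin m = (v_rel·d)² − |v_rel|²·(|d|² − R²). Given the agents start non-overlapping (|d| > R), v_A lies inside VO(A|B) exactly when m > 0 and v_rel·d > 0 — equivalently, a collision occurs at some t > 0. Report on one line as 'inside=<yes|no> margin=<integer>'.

d = (-6, 4),  |d|² = 52;  R = 1+5 = 6,  c = 52−6² = 16
v_rel = (-10, -6),  |v_rel|² = 136;  v_rel·d = (-10)·(-6) + (-6)·(4) = 36
136·t² − 72·t + 16 = 0  ⇒  m = 36² − 136·16 = -880
m = -880 < 0,  v_rel·d = 36 > 0  ⇒  outside

inside=no margin=-880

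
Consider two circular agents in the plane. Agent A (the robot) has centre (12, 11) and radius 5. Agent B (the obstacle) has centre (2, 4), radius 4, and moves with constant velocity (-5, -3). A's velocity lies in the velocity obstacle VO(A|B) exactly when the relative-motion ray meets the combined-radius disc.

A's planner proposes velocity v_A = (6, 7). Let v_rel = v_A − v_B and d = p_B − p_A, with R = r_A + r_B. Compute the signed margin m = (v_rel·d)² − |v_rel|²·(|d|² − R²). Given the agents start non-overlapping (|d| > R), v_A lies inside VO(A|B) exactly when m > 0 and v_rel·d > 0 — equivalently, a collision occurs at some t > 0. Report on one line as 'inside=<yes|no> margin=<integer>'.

d = (-10, -7),  |d|² = 149;  R = 5+4 = 9,  c = 149−9² = 68
v_rel = (11, 10),  |v_rel|² = 221;  v_rel·d = (11)·(-10) + (10)·(-7) = -180
221·t² + 360·t + 68 = 0  ⇒  m = (-180)² − 221·68 = 17372
m = 17372 > 0,  v_rel·d = -180 < 0  ⇒  outside

inside=no margin=17372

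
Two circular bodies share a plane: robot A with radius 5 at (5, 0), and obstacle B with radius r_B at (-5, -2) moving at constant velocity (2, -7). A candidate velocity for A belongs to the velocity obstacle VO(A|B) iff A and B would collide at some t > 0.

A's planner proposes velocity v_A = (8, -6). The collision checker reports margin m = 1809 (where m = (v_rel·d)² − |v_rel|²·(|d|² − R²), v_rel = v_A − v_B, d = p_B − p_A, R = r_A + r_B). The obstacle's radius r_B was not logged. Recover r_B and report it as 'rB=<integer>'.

m = 1809
d = (-10, -2);  v_rel = (6, 1),  |v_rel|² = 37
v_rel×d = (6)·(-2) − (1)·(-10) = -2
since m = R²·37 − (-2)²:  R² = (4 + 1809) / 37 = 49
R = √49 = 7  ⇒  r_B = 7 − 5 = 2

rB=2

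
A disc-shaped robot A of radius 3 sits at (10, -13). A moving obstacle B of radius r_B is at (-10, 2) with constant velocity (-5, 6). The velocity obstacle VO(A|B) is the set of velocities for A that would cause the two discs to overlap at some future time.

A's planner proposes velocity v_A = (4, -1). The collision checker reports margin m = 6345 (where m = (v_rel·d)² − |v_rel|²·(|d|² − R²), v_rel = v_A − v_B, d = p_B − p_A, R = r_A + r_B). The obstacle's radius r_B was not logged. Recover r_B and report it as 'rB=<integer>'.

m = 6345
d = (-20, 15);  v_rel = (9, -7),  |v_rel|² = 130
v_rel×d = (9)·(15) − (-7)·(-20) = -5
since m = R²·130 − (-5)²:  R² = (25 + 6345) / 130 = 49
R = √49 = 7  ⇒  r_B = 7 − 3 = 4

rB=4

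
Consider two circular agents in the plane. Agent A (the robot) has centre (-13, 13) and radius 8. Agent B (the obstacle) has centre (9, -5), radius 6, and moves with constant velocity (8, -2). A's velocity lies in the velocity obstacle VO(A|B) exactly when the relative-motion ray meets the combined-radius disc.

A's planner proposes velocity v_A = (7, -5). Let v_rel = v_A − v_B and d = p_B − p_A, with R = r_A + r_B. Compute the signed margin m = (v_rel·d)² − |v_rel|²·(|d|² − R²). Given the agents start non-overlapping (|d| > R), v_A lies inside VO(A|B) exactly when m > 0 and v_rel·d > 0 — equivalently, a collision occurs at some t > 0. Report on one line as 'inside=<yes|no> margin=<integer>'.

d = (22, -18),  |d|² = 808;  R = 8+6 = 14,  c = 808−14² = 612
v_rel = (-1, -3),  |v_rel|² = 10;  v_rel·d = (-1)·(22) + (-3)·(-18) = 32
10·t² − 64·t + 612 = 0  ⇒  m = 32² − 10·612 = -5096
m = -5096 < 0,  v_rel·d = 32 > 0  ⇒  outside

inside=no margin=-5096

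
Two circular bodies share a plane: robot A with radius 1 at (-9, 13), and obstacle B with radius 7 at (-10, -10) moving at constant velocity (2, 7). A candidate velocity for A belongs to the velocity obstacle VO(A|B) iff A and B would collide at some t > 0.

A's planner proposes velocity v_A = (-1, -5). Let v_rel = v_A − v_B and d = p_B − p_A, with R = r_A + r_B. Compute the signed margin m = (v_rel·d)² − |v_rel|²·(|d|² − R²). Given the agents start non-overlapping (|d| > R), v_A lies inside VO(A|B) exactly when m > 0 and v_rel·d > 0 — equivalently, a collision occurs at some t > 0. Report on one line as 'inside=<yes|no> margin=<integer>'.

d = (-1, -23),  |d|² = 530;  R = 1+7 = 8,  c = 530−8² = 466
v_rel = (-3, -12),  |v_rel|² = 153;  v_rel·d = (-3)·(-1) + (-12)·(-23) = 279
153·t² − 558·t + 466 = 0  ⇒  m = 279² − 153·466 = 6543
m = 6543 > 0,  v_rel·d = 279 > 0  ⇒  inside

inside=yes margin=6543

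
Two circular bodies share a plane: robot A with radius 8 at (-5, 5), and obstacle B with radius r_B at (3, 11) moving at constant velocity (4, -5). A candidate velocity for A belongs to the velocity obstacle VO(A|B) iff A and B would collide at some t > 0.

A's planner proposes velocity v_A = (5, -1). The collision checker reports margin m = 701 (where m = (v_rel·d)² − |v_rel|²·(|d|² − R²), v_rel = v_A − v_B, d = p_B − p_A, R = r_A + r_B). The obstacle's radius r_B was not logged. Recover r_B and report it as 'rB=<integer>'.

m = 701
d = (8, 6);  v_rel = (1, 4),  |v_rel|² = 17
v_rel×d = (1)·(6) − (4)·(8) = -26
since m = R²·17 − (-26)²:  R² = (676 + 701) / 17 = 81
R = √81 = 9  ⇒  r_B = 9 − 8 = 1

rB=1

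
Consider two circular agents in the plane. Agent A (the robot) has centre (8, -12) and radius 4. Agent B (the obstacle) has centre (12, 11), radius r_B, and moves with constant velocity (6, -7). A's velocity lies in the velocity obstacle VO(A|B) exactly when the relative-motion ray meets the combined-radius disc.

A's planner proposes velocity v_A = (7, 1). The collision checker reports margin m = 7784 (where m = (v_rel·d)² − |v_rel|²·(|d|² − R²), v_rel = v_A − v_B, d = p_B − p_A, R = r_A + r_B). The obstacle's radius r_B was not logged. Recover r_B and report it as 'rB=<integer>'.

m = 7784
d = (4, 23);  v_rel = (1, 8),  |v_rel|² = 65
v_rel×d = (1)·(23) − (8)·(4) = -9
since m = R²·65 − (-9)²:  R² = (81 + 7784) / 65 = 121
R = √121 = 11  ⇒  r_B = 11 − 4 = 7

rB=7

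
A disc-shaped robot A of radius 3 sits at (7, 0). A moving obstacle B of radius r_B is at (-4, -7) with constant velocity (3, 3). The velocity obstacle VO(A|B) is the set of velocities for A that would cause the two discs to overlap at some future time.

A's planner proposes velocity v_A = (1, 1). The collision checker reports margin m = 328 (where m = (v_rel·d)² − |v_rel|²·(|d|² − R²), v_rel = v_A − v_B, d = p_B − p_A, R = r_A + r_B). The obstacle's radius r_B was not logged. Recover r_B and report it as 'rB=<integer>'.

m = 328
d = (-11, -7);  v_rel = (-2, -2),  |v_rel|² = 8
v_rel×d = (-2)·(-7) − (-2)·(-11) = -8
since m = R²·8 − (-8)²:  R² = (64 + 328) / 8 = 49
R = √49 = 7  ⇒  r_B = 7 − 3 = 4

rB=4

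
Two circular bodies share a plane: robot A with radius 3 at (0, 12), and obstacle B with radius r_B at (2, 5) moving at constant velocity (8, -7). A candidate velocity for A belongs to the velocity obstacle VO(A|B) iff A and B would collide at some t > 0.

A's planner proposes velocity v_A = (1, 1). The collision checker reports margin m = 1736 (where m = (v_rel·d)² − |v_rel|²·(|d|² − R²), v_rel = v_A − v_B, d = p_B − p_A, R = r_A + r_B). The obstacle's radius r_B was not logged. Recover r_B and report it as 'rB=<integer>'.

m = 1736
d = (2, -7);  v_rel = (-7, 8),  |v_rel|² = 113
v_rel×d = (-7)·(-7) − (8)·(2) = 33
since m = R²·113 − 33²:  R² = (1089 + 1736) / 113 = 25
R = √25 = 5  ⇒  r_B = 5 − 3 = 2

rB=2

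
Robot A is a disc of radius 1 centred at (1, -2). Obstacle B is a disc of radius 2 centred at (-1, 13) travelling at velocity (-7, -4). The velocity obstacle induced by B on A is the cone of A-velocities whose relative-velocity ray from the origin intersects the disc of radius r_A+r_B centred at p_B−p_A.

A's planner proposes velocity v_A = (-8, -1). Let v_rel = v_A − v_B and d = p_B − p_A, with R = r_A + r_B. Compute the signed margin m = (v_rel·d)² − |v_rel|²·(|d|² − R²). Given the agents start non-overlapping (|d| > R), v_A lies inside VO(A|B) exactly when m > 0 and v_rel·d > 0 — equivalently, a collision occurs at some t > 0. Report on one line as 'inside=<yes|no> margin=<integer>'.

d = (-2, 15),  |d|² = 229;  R = 1+2 = 3,  c = 229−3² = 220
v_rel = (-1, 3),  |v_rel|² = 10;  v_rel·d = (-1)·(-2) + (3)·(15) = 47
10·t² − 94·t + 220 = 0  ⇒  m = 47² − 10·220 = 9
m = 9 > 0,  v_rel·d = 47 > 0  ⇒  inside

inside=yes margin=9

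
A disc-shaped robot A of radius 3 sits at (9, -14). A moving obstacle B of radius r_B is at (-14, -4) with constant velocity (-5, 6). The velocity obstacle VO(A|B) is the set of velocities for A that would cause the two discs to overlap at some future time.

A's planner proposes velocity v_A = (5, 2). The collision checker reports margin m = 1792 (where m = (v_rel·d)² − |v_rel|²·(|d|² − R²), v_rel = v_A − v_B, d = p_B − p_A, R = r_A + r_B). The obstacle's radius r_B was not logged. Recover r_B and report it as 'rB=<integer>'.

m = 1792
d = (-23, 10);  v_rel = (10, -4),  |v_rel|² = 116
v_rel×d = (10)·(10) − (-4)·(-23) = 8
since m = R²·116 − 8²:  R² = (64 + 1792) / 116 = 16
R = √16 = 4  ⇒  r_B = 4 − 3 = 1

rB=1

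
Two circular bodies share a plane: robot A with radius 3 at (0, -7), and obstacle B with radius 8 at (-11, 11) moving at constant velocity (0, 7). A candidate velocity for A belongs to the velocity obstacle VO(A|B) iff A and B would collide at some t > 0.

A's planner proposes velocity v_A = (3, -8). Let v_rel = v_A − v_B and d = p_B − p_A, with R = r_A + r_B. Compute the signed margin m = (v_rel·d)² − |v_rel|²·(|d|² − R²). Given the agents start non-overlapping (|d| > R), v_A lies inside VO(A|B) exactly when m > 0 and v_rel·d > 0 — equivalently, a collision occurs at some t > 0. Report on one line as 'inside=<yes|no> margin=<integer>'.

d = (-11, 18),  |d|² = 445;  R = 3+8 = 11,  c = 445−11² = 324
v_rel = (3, -15),  |v_rel|² = 234;  v_rel·d = (3)·(-11) + (-15)·(18) = -303
234·t² + 606·t + 324 = 0  ⇒  m = (-303)² − 234·324 = 15993
m = 15993 > 0,  v_rel·d = -303 < 0  ⇒  outside

inside=no margin=15993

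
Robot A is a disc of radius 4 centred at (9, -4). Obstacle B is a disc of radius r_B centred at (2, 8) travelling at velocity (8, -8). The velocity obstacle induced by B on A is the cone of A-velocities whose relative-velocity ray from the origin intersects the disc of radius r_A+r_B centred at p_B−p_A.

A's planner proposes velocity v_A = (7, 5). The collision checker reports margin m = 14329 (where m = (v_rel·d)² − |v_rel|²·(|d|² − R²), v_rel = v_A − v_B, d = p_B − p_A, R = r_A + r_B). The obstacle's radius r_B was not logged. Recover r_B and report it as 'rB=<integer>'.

m = 14329
d = (-7, 12);  v_rel = (-1, 13),  |v_rel|² = 170
v_rel×d = (-1)·(12) − (13)·(-7) = 79
since m = R²·170 − 79²:  R² = (6241 + 14329) / 170 = 121
R = √121 = 11  ⇒  r_B = 11 − 4 = 7

rB=7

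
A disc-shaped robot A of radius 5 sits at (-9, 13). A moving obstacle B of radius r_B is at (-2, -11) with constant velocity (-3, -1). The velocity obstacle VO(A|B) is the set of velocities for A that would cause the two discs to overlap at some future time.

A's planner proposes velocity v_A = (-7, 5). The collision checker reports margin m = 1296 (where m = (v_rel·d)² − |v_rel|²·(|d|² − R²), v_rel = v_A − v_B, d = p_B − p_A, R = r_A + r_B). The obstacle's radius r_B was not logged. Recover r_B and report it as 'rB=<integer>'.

m = 1296
d = (7, -24);  v_rel = (-4, 6),  |v_rel|² = 52
v_rel×d = (-4)·(-24) − (6)·(7) = 54
since m = R²·52 − 54²:  R² = (2916 + 1296) / 52 = 81
R = √81 = 9  ⇒  r_B = 9 − 5 = 4

rB=4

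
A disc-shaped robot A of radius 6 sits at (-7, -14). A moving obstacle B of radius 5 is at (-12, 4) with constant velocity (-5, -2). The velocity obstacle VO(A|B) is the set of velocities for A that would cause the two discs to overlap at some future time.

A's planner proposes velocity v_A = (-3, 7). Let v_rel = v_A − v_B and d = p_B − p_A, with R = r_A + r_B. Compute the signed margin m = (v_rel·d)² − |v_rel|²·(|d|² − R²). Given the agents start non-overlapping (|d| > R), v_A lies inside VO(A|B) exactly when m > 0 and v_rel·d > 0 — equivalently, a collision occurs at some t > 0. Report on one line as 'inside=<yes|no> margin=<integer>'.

d = (-5, 18),  |d|² = 349;  R = 6+5 = 11,  c = 349−11² = 228
v_rel = (2, 9),  |v_rel|² = 85;  v_rel·d = (2)·(-5) + (9)·(18) = 152
85·t² − 304·t + 228 = 0  ⇒  m = 152² − 85·228 = 3724
m = 3724 > 0,  v_rel·d = 152 > 0  ⇒  inside

inside=yes margin=3724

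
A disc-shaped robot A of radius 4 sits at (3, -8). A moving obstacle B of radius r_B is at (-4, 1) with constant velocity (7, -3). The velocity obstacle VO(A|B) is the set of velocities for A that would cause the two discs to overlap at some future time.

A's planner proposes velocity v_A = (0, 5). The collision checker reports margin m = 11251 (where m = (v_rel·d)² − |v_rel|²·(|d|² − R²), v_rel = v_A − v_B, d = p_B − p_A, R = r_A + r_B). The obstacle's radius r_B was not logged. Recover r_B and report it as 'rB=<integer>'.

m = 11251
d = (-7, 9);  v_rel = (-7, 8),  |v_rel|² = 113
v_rel×d = (-7)·(9) − (8)·(-7) = -7
since m = R²·113 − (-7)²:  R² = (49 + 11251) / 113 = 100
R = √100 = 10  ⇒  r_B = 10 − 4 = 6

rB=6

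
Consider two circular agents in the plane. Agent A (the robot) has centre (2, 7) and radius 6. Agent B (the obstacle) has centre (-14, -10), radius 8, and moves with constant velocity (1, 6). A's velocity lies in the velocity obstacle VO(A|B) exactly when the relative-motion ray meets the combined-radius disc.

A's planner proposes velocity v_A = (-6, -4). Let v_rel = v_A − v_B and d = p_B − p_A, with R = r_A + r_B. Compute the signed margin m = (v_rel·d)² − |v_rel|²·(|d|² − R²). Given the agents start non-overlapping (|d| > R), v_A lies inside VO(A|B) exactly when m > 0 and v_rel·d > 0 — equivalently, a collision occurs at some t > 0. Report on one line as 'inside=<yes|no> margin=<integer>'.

d = (-16, -17),  |d|² = 545;  R = 6+8 = 14,  c = 545−14² = 349
v_rel = (-7, -10),  |v_rel|² = 149;  v_rel·d = (-7)·(-16) + (-10)·(-17) = 282
149·t² − 564·t + 349 = 0  ⇒  m = 282² − 149·349 = 27523
m = 27523 > 0,  v_rel·d = 282 > 0  ⇒  inside

inside=yes margin=27523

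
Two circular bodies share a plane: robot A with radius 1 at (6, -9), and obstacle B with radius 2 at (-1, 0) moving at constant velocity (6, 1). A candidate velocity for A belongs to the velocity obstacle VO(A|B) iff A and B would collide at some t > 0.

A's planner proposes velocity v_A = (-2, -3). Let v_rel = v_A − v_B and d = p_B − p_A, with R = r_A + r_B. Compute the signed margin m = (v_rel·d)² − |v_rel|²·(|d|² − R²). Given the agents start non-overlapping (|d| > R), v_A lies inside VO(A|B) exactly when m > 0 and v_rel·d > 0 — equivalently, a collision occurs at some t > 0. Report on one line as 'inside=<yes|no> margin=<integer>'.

d = (-7, 9),  |d|² = 130;  R = 1+2 = 3,  c = 130−3² = 121
v_rel = (-8, -4),  |v_rel|² = 80;  v_rel·d = (-8)·(-7) + (-4)·(9) = 20
80·t² − 40·t + 121 = 0  ⇒  m = 20² − 80·121 = -9280
m = -9280 < 0,  v_rel·d = 20 > 0  ⇒  outside

inside=no margin=-9280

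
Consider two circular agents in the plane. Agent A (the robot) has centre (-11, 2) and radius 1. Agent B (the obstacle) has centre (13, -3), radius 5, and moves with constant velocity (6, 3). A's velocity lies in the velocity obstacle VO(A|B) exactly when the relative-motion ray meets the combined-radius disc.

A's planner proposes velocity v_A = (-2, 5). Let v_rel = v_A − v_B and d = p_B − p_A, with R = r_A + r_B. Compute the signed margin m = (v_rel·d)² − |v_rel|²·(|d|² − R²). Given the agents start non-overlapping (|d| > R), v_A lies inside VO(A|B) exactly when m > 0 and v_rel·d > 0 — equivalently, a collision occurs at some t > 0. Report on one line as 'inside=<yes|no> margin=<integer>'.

d = (24, -5),  |d|² = 601;  R = 1+5 = 6,  c = 601−6² = 565
v_rel = (-8, 2),  |v_rel|² = 68;  v_rel·d = (-8)·(24) + (2)·(-5) = -202
68·t² + 404·t + 565 = 0  ⇒  m = (-202)² − 68·565 = 2384
m = 2384 > 0,  v_rel·d = -202 < 0  ⇒  outside

inside=no margin=2384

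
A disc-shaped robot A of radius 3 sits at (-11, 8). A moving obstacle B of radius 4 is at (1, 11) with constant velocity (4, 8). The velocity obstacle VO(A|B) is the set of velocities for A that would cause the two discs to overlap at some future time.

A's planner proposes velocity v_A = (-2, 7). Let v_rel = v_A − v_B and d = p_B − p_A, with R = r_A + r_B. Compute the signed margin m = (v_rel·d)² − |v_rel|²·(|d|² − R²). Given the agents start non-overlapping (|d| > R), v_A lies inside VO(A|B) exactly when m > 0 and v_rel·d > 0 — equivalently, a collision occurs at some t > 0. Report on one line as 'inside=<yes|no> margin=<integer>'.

d = (12, 3),  |d|² = 153;  R = 3+4 = 7,  c = 153−7² = 104
v_rel = (-6, -1),  |v_rel|² = 37;  v_rel·d = (-6)·(12) + (-1)·(3) = -75
37·t² + 150·t + 104 = 0  ⇒  m = (-75)² − 37·104 = 1777
m = 1777 > 0,  v_rel·d = -75 < 0  ⇒  outside

inside=no margin=1777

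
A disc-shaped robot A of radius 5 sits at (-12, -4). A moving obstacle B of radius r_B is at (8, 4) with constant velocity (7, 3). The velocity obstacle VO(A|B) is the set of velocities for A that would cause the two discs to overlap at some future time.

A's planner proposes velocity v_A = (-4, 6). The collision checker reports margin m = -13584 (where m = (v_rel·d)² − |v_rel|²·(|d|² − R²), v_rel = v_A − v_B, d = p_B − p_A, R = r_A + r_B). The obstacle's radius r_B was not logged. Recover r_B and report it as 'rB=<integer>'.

m = -13584
d = (20, 8);  v_rel = (-11, 3),  |v_rel|² = 130
v_rel×d = (-11)·(8) − (3)·(20) = -148
since m = R²·130 − (-148)²:  R² = (21904 + -13584) / 130 = 64
R = √64 = 8  ⇒  r_B = 8 − 5 = 3

rB=3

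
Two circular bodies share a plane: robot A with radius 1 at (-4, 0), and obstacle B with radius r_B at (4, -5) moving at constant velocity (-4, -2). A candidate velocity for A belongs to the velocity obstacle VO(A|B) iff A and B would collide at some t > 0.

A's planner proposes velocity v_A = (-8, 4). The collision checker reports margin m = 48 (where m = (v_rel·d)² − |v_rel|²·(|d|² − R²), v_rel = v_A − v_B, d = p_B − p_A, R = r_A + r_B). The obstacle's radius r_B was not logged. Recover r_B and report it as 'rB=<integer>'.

m = 48
d = (8, -5);  v_rel = (-4, 6),  |v_rel|² = 52
v_rel×d = (-4)·(-5) − (6)·(8) = -28
since m = R²·52 − (-28)²:  R² = (784 + 48) / 52 = 16
R = √16 = 4  ⇒  r_B = 4 − 1 = 3

rB=3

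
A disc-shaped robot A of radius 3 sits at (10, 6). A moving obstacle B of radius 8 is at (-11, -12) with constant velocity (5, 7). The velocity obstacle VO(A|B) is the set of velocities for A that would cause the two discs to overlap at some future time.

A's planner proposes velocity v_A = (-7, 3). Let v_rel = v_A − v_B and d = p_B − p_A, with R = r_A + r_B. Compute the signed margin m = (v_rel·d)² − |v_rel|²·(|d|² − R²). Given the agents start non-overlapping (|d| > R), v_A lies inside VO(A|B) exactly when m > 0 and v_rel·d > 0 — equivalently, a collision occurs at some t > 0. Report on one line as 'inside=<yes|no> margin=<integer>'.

d = (-21, -18),  |d|² = 765;  R = 3+8 = 11,  c = 765−11² = 644
v_rel = (-12, -4),  |v_rel|² = 160;  v_rel·d = (-12)·(-21) + (-4)·(-18) = 324
160·t² − 648·t + 644 = 0  ⇒  m = 324² − 160·644 = 1936
m = 1936 > 0,  v_rel·d = 324 > 0  ⇒  inside

inside=yes margin=1936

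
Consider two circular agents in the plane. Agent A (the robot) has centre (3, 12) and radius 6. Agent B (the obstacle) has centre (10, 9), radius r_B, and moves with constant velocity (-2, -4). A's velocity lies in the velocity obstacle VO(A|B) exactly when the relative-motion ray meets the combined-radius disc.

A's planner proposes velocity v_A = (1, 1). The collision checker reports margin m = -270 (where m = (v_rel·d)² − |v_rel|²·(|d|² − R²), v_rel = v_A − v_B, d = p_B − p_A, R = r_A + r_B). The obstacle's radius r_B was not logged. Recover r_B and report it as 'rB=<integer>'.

m = -270
d = (7, -3);  v_rel = (3, 5),  |v_rel|² = 34
v_rel×d = (3)·(-3) − (5)·(7) = -44
since m = R²·34 − (-44)²:  R² = (1936 + -270) / 34 = 49
R = √49 = 7  ⇒  r_B = 7 − 6 = 1

rB=1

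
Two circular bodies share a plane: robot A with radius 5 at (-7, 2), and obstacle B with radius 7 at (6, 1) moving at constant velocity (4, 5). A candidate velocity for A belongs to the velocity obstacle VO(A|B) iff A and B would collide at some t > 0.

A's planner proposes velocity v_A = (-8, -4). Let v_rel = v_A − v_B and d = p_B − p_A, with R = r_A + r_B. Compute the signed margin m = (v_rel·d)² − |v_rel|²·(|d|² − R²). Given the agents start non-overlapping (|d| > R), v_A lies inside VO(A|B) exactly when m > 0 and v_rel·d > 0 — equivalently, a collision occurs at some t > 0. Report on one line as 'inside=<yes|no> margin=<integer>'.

d = (13, -1),  |d|² = 170;  R = 5+7 = 12,  c = 170−12² = 26
v_rel = (-12, -9),  |v_rel|² = 225;  v_rel·d = (-12)·(13) + (-9)·(-1) = -147
225·t² + 294·t + 26 = 0  ⇒  m = (-147)² − 225·26 = 15759
m = 15759 > 0,  v_rel·d = -147 < 0  ⇒  outside

inside=no margin=15759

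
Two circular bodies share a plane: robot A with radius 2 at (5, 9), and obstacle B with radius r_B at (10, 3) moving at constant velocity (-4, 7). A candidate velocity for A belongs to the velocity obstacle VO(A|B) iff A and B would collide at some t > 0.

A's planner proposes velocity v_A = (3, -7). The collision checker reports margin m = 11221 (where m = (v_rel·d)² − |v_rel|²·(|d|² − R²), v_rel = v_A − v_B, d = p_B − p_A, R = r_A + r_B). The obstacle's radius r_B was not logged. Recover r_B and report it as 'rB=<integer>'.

m = 11221
d = (5, -6);  v_rel = (7, -14),  |v_rel|² = 245
v_rel×d = (7)·(-6) − (-14)·(5) = 28
since m = R²·245 − 28²:  R² = (784 + 11221) / 245 = 49
R = √49 = 7  ⇒  r_B = 7 − 2 = 5

rB=5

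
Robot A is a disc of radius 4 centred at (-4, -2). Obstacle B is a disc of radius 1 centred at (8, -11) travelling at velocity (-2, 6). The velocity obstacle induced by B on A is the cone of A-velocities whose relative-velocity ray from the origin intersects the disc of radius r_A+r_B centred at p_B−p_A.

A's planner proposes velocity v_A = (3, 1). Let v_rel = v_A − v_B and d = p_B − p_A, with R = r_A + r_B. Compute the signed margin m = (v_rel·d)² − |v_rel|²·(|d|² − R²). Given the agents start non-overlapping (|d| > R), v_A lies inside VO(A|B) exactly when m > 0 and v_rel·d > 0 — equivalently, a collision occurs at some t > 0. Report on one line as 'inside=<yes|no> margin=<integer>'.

d = (12, -9),  |d|² = 225;  R = 4+1 = 5,  c = 225−5² = 200
v_rel = (5, -5),  |v_rel|² = 50;  v_rel·d = (5)·(12) + (-5)·(-9) = 105
50·t² − 210·t + 200 = 0  ⇒  m = 105² − 50·200 = 1025
m = 1025 > 0,  v_rel·d = 105 > 0  ⇒  inside

inside=yes margin=1025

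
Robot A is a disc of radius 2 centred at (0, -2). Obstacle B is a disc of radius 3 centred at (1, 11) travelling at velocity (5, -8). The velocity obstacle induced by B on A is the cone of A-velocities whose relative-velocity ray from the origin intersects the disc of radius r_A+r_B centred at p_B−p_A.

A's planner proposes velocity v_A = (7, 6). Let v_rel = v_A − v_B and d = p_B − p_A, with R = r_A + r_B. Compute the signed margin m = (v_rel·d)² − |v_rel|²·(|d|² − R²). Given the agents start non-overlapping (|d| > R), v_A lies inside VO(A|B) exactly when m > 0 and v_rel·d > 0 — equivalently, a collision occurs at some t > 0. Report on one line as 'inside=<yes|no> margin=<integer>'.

d = (1, 13),  |d|² = 170;  R = 2+3 = 5,  c = 170−5² = 145
v_rel = (2, 14),  |v_rel|² = 200;  v_rel·d = (2)·(1) + (14)·(13) = 184
200·t² − 368·t + 145 = 0  ⇒  m = 184² − 200·145 = 4856
m = 4856 > 0,  v_rel·d = 184 > 0  ⇒  inside

inside=yes margin=4856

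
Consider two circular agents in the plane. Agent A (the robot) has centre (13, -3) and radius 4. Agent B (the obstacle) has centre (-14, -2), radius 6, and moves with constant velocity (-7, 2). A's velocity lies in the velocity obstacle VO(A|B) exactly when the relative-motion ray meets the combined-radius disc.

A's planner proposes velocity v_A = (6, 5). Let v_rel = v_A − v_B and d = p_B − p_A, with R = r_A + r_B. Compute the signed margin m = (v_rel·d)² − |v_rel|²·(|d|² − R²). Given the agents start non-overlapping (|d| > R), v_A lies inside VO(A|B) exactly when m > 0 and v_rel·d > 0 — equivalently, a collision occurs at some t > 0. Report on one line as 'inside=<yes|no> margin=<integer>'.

d = (-27, 1),  |d|² = 730;  R = 4+6 = 10,  c = 730−10² = 630
v_rel = (13, 3),  |v_rel|² = 178;  v_rel·d = (13)·(-27) + (3)·(1) = -348
178·t² + 696·t + 630 = 0  ⇒  m = (-348)² − 178·630 = 8964
m = 8964 > 0,  v_rel·d = -348 < 0  ⇒  outside

inside=no margin=8964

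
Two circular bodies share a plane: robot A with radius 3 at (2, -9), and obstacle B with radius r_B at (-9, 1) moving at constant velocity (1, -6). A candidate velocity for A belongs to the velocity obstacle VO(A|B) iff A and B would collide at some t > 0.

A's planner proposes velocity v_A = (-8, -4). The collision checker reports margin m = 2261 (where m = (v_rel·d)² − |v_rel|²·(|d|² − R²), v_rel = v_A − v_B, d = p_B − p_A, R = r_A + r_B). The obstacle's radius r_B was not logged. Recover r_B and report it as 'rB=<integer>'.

m = 2261
d = (-11, 10);  v_rel = (-9, 2),  |v_rel|² = 85
v_rel×d = (-9)·(10) − (2)·(-11) = -68
since m = R²·85 − (-68)²:  R² = (4624 + 2261) / 85 = 81
R = √81 = 9  ⇒  r_B = 9 − 3 = 6

rB=6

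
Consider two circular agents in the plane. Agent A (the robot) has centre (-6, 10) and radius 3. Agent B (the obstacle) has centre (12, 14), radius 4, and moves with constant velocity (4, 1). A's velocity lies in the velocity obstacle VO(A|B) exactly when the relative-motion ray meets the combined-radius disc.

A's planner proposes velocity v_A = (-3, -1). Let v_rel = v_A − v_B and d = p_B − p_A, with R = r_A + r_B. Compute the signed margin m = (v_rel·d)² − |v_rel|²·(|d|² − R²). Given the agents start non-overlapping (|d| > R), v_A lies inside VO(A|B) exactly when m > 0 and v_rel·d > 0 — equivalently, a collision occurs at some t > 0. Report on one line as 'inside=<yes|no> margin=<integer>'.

d = (18, 4),  |d|² = 340;  R = 3+4 = 7,  c = 340−7² = 291
v_rel = (-7, -2),  |v_rel|² = 53;  v_rel·d = (-7)·(18) + (-2)·(4) = -134
53·t² + 268·t + 291 = 0  ⇒  m = (-134)² − 53·291 = 2533
m = 2533 > 0,  v_rel·d = -134 < 0  ⇒  outside

inside=no margin=2533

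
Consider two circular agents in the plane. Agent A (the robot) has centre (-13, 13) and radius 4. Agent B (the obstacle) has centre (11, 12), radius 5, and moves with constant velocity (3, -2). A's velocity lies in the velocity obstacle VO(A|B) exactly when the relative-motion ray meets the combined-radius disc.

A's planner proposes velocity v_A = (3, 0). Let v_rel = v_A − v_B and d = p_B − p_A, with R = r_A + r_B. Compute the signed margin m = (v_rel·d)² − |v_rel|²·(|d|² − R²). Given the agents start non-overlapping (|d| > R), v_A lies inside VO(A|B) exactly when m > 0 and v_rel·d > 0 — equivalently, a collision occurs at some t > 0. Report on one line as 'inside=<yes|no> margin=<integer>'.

d = (24, -1),  |d|² = 577;  R = 4+5 = 9,  c = 577−9² = 496
v_rel = (0, 2),  |v_rel|² = 4;  v_rel·d = (0)·(24) + (2)·(-1) = -2
4·t² + 4·t + 496 = 0  ⇒  m = (-2)² − 4·496 = -1980
m = -1980 < 0,  v_rel·d = -2 < 0  ⇒  outside

inside=no margin=-1980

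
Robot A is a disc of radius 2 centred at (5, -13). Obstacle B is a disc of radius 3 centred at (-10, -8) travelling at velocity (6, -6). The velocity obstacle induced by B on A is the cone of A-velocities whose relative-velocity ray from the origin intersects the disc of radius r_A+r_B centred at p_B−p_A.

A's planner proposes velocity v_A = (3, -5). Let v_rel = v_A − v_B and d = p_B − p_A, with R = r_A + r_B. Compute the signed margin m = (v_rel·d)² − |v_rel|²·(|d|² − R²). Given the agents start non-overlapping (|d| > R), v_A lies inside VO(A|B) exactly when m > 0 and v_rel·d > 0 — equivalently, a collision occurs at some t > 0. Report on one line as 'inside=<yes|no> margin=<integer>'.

d = (-15, 5),  |d|² = 250;  R = 2+3 = 5,  c = 250−5² = 225
v_rel = (-3, 1),  |v_rel|² = 10;  v_rel·d = (-3)·(-15) + (1)·(5) = 50
10·t² − 100·t + 225 = 0  ⇒  m = 50² − 10·225 = 250
m = 250 > 0,  v_rel·d = 50 > 0  ⇒  inside

inside=yes margin=250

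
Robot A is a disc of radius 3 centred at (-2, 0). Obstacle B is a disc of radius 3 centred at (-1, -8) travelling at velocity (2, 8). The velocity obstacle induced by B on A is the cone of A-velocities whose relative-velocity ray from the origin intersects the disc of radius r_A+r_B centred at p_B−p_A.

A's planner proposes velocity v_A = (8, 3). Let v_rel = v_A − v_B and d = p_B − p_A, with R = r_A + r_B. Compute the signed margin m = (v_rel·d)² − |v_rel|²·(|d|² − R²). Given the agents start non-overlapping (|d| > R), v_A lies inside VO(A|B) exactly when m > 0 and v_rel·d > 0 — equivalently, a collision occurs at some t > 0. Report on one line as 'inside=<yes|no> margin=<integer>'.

d = (1, -8),  |d|² = 65;  R = 3+3 = 6,  c = 65−6² = 29
v_rel = (6, -5),  |v_rel|² = 61;  v_rel·d = (6)·(1) + (-5)·(-8) = 46
61·t² − 92·t + 29 = 0  ⇒  m = 46² − 61·29 = 347
m = 347 > 0,  v_rel·d = 46 > 0  ⇒  inside

inside=yes margin=347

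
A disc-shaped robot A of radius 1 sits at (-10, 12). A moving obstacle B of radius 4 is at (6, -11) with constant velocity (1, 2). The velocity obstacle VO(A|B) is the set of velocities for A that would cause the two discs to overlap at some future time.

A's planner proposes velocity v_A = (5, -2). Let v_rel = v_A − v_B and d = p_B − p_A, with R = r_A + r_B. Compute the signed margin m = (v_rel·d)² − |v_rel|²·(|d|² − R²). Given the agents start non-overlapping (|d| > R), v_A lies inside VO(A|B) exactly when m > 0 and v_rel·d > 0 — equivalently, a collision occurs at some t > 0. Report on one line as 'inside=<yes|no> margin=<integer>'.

d = (16, -23),  |d|² = 785;  R = 1+4 = 5,  c = 785−5² = 760
v_rel = (4, -4),  |v_rel|² = 32;  v_rel·d = (4)·(16) + (-4)·(-23) = 156
32·t² − 312·t + 760 = 0  ⇒  m = 156² − 32·760 = 16
m = 16 > 0,  v_rel·d = 156 > 0  ⇒  inside

inside=yes margin=16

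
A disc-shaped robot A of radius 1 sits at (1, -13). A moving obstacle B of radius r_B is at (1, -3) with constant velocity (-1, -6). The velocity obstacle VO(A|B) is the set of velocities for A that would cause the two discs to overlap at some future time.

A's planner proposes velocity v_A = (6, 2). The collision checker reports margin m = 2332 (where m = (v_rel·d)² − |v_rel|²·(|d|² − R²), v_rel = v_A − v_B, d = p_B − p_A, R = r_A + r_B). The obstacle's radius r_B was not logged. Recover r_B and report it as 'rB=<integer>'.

m = 2332
d = (0, 10);  v_rel = (7, 8),  |v_rel|² = 113
v_rel×d = (7)·(10) − (8)·(0) = 70
since m = R²·113 − 70²:  R² = (4900 + 2332) / 113 = 64
R = √64 = 8  ⇒  r_B = 8 − 1 = 7

rB=7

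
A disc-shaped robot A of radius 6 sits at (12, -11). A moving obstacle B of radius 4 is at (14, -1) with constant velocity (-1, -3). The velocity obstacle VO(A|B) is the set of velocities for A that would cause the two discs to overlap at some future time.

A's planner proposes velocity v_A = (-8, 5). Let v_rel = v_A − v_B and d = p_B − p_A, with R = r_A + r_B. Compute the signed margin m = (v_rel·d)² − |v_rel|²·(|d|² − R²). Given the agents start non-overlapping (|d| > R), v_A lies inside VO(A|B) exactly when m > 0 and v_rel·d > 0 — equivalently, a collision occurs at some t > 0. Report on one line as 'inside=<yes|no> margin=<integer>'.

d = (2, 10),  |d|² = 104;  R = 6+4 = 10,  c = 104−10² = 4
v_rel = (-7, 8),  |v_rel|² = 113;  v_rel·d = (-7)·(2) + (8)·(10) = 66
113·t² − 132·t + 4 = 0  ⇒  m = 66² − 113·4 = 3904
m = 3904 > 0,  v_rel·d = 66 > 0  ⇒  inside

inside=yes margin=3904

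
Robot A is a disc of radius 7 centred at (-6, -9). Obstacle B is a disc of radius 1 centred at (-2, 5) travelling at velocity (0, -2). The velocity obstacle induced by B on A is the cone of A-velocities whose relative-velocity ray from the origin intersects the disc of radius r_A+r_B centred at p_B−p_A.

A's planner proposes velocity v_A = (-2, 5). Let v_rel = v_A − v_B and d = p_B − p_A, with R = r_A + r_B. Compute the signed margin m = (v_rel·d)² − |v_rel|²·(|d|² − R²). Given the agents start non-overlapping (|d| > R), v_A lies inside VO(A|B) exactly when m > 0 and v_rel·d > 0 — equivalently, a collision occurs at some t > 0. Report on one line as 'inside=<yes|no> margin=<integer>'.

d = (4, 14),  |d|² = 212;  R = 7+1 = 8,  c = 212−8² = 148
v_rel = (-2, 7),  |v_rel|² = 53;  v_rel·d = (-2)·(4) + (7)·(14) = 90
53·t² − 180·t + 148 = 0  ⇒  m = 90² − 53·148 = 256
m = 256 > 0,  v_rel·d = 90 > 0  ⇒  inside

inside=yes margin=256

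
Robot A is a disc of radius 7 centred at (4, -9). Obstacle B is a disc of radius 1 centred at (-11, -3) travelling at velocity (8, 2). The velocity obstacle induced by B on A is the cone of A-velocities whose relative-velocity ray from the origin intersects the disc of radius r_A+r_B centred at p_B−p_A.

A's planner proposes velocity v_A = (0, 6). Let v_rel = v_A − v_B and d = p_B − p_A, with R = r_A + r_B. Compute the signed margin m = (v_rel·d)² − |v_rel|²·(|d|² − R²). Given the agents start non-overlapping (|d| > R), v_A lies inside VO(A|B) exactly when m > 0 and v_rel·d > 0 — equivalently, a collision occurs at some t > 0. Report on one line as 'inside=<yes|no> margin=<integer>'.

d = (-15, 6),  |d|² = 261;  R = 7+1 = 8,  c = 261−8² = 197
v_rel = (-8, 4),  |v_rel|² = 80;  v_rel·d = (-8)·(-15) + (4)·(6) = 144
80·t² − 288·t + 197 = 0  ⇒  m = 144² − 80·197 = 4976
m = 4976 > 0,  v_rel·d = 144 > 0  ⇒  inside

inside=yes margin=4976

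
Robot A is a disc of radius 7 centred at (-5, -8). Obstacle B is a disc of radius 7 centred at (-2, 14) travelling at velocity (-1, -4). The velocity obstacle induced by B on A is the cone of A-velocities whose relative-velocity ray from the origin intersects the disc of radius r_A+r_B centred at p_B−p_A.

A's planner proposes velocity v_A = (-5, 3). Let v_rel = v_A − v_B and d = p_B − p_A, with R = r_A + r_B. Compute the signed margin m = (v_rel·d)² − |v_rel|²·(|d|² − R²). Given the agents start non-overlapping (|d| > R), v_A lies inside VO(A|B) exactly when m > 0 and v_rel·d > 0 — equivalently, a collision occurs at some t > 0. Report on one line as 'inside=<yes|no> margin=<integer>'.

d = (3, 22),  |d|² = 493;  R = 7+7 = 14,  c = 493−14² = 297
v_rel = (-4, 7),  |v_rel|² = 65;  v_rel·d = (-4)·(3) + (7)·(22) = 142
65·t² − 284·t + 297 = 0  ⇒  m = 142² − 65·297 = 859
m = 859 > 0,  v_rel·d = 142 > 0  ⇒  inside

inside=yes margin=859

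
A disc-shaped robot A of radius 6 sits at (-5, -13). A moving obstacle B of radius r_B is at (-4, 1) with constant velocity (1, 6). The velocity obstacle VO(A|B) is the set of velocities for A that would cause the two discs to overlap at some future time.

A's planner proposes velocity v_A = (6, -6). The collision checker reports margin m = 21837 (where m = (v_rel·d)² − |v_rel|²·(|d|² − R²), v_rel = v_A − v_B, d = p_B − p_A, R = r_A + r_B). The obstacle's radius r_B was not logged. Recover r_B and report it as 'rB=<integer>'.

m = 21837
d = (1, 14);  v_rel = (5, -12),  |v_rel|² = 169
v_rel×d = (5)·(14) − (-12)·(1) = 82
since m = R²·169 − 82²:  R² = (6724 + 21837) / 169 = 169
R = √169 = 13  ⇒  r_B = 13 − 6 = 7

rB=7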